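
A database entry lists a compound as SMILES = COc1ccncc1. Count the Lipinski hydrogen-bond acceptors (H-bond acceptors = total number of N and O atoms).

2

N atoms: 1; O atoms: 1.
Lipinski HBA = 1 + 1 = 2.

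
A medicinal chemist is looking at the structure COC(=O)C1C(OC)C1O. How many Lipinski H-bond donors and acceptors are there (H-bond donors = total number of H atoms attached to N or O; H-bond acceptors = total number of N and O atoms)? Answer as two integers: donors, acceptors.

Donors: find every N or O and count the H atoms it carries.
  atom 2 (O): bond orders sum to 2 → 0 H
  atom 4 (O): bond orders sum to 2 → 0 H
  atom 7 (O): bond orders sum to 2 → 0 H
  atom 10 (O): bond orders sum to 1 → 1 H
Lipinski HBD = 1.
Acceptors: N atoms = 0, O atoms = 4 → HBA = 4.

1, 4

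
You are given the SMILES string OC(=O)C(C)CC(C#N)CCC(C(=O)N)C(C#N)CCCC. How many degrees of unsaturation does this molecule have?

6

Molecular formula: C16H25N3O3.
DoU = (2C + 2 + N − H − X) / 2, where X is the halogen count and O/S are ignored.
    = (2·16 + 2 + 3 − 25 − 0) / 2 = 12 / 2 = 6.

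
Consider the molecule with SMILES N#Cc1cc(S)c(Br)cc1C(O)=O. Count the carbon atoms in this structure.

8

Count every carbon token in the SMILES (each C, including those in ring-closure positions and inside branches).
Carbon count: 8.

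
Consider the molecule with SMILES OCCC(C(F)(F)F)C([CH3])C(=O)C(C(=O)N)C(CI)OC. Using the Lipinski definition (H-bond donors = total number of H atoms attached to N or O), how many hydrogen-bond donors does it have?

Donors: find every N or O and count the H atoms it carries.
  atom 1 (O): bond orders sum to 1 → 1 H
  atom 12 (O): bond orders sum to 2 → 0 H
  atom 15 (O): bond orders sum to 2 → 0 H
  atom 16 (N): bond orders sum to 1 → 2 H
  atom 20 (O): bond orders sum to 2 → 0 H
Lipinski HBD = 3.

3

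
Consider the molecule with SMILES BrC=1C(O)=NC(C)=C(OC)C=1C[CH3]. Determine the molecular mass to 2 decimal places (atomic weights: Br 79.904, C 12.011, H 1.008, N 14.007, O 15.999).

246.10 g/mol

First, the molecular formula is C9H12BrNO2 (counting implicit H from valence).
  Br: 1 × 79.904 = 79.904
  C: 9 × 12.011 = 108.099
  H: 12 × 1.008 = 12.096
  N: 1 × 14.007 = 14.007
  O: 2 × 15.999 = 31.998
Sum: 1×79.904 + 9×12.011 + 12×1.008 + 1×14.007 + 2×15.999 = 246.104 → 246.10 g/mol.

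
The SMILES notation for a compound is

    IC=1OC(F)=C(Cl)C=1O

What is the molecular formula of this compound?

C4HClFIO2

Walk through each heavy atom and fill implicit hydrogens from standard valence (C 4, N 3, O 2, S 2, halogen 1):
  atom 1: I (halogen, monovalent) → 0 H
  atom 2: C, bond orders sum to 4 (valence 4) → 0 H
  atom 3: O, bond orders sum to 2 (valence 2) → 0 H
  atom 4: C, bond orders sum to 4 (valence 4) → 0 H
  atom 5: F (halogen, monovalent) → 0 H
  atom 6: C, bond orders sum to 4 (valence 4) → 0 H
  atom 7: Cl (halogen, monovalent) → 0 H
  atom 8: C, bond orders sum to 4 (valence 4) → 0 H
  atom 9: O, bond orders sum to 1 (valence 2) → 1 H
Totals → C:4, H:1, Cl:1, F:1, I:1, O:2.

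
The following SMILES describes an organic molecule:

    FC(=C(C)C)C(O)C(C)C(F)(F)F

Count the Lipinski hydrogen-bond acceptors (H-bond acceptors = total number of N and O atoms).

1

N atoms: 0; O atoms: 1.
Lipinski HBA = 0 + 1 = 1.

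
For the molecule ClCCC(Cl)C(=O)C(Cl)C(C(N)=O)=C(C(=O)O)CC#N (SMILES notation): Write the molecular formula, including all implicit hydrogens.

C11H11Cl3N2O4

Walk through each heavy atom and fill implicit hydrogens from standard valence (C 4, N 3, O 2, S 2, halogen 1):
  atom 1: Cl (halogen, monovalent) → 0 H
  atom 2: C, bond orders sum to 2 (valence 4) → 2 H
  atom 3: C, bond orders sum to 2 (valence 4) → 2 H
  atom 4: C, bond orders sum to 3 (valence 4) → 1 H
  atom 5: Cl (halogen, monovalent) → 0 H
  atom 6: C, bond orders sum to 4 (valence 4) → 0 H
  atom 7: O, bond orders sum to 2 (valence 2) → 0 H
  atom 8: C, bond orders sum to 3 (valence 4) → 1 H
  atom 9: Cl (halogen, monovalent) → 0 H
  atom 10: C, bond orders sum to 4 (valence 4) → 0 H
  atom 11: C, bond orders sum to 4 (valence 4) → 0 H
  atom 12: N, bond orders sum to 1 (valence 3) → 2 H
  atom 13: O, bond orders sum to 2 (valence 2) → 0 H
  atom 14: C, bond orders sum to 4 (valence 4) → 0 H
  atom 15: C, bond orders sum to 4 (valence 4) → 0 H
  atom 16: O, bond orders sum to 2 (valence 2) → 0 H
  atom 17: O, bond orders sum to 1 (valence 2) → 1 H
  atom 18: C, bond orders sum to 2 (valence 4) → 2 H
  atom 19: C, bond orders sum to 4 (valence 4) → 0 H
  atom 20: N, bond orders sum to 3 (valence 3) → 0 H
Totals → C:11, H:11, Cl:3, N:2, O:4.
In Hill order: C11H11Cl3N2O4.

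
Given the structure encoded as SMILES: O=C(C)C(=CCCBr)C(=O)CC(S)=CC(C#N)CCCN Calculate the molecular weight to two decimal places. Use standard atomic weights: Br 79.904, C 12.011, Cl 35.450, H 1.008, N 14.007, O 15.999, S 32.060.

First, the molecular formula is C15H21BrN2O2S (counting implicit H from valence).
  Br: 1 × 79.904 = 79.904
  C: 15 × 12.011 = 180.165
  H: 21 × 1.008 = 21.168
  N: 2 × 14.007 = 28.014
  O: 2 × 15.999 = 31.998
  S: 1 × 32.060 = 32.060
Sum: 1×79.904 + 15×12.011 + 21×1.008 + 2×14.007 + 2×15.999 + 1×32.060 = 373.309 → 373.31 g/mol.

373.31 g/mol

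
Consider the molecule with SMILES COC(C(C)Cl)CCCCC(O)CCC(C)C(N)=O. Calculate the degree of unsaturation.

1

Degree of unsaturation = (number of rings) + (number of π bonds).
Ring closures in the SMILES: 0.
π bonds: 1 double bond (each 1 DoU) → 1 DoU from unsaturation.
Total DoU = 0 + 1 = 1.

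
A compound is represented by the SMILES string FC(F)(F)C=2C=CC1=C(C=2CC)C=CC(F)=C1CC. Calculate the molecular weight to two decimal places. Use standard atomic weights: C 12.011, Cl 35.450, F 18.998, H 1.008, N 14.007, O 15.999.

270.27 g/mol

First, the molecular formula is C15H14F4 (counting implicit H from valence).
  C: 15 × 12.011 = 180.165
  F: 4 × 18.998 = 75.992
  H: 14 × 1.008 = 14.112
Sum: 15×12.011 + 4×18.998 + 14×1.008 = 270.269 → 270.27 g/mol.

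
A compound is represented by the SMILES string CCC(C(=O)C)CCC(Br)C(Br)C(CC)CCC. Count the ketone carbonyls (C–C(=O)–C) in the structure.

The ketone motif appears at heavy-atom position 4 in the SMILES.
Ketone count: 1.

1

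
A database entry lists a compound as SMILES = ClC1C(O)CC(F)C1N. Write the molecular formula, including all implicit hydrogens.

C5H9ClFNO

Walk through each heavy atom and fill implicit hydrogens from standard valence (C 4, N 3, O 2, S 2, halogen 1):
  atom 1: Cl (halogen, monovalent) → 0 H
  atom 2: C, bond orders sum to 3 (valence 4) → 1 H
  atom 3: C, bond orders sum to 3 (valence 4) → 1 H
  atom 4: O, bond orders sum to 1 (valence 2) → 1 H
  atom 5: C, bond orders sum to 2 (valence 4) → 2 H
  atom 6: C, bond orders sum to 3 (valence 4) → 1 H
  atom 7: F (halogen, monovalent) → 0 H
  atom 8: C, bond orders sum to 3 (valence 4) → 1 H
  atom 9: N, bond orders sum to 1 (valence 3) → 2 H
Totals → C:5, H:9, Cl:1, F:1, N:1, O:1.
In Hill order: C5H9ClFNO.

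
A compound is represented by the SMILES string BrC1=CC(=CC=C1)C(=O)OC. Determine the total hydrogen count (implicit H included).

7

Walk through each heavy atom and fill implicit hydrogens from standard valence (C 4, N 3, O 2, S 2, halogen 1):
  atom 1: Br (halogen, monovalent) → 0 H
  atom 2: C, bond orders sum to 4 (valence 4) → 0 H
  atom 3: C, bond orders sum to 3 (valence 4) → 1 H
  atom 4: C, bond orders sum to 4 (valence 4) → 0 H
  atom 5: C, bond orders sum to 3 (valence 4) → 1 H
  atom 6: C, bond orders sum to 3 (valence 4) → 1 H
  atom 7: C, bond orders sum to 3 (valence 4) → 1 H
  atom 8: C, bond orders sum to 4 (valence 4) → 0 H
  atom 9: O, bond orders sum to 2 (valence 2) → 0 H
  atom 10: O, bond orders sum to 2 (valence 2) → 0 H
  atom 11: C, bond orders sum to 1 (valence 4) → 3 H
Total hydrogens: 7.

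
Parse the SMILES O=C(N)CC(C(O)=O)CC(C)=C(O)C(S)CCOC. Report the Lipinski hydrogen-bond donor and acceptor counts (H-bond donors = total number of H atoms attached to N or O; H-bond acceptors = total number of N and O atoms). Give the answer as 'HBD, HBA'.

4, 6

Donors: find every N or O and count the H atoms it carries.
  atom 1 (O): bond orders sum to 2 → 0 H
  atom 3 (N): bond orders sum to 1 → 2 H
  atom 7 (O): bond orders sum to 1 → 1 H
  atom 8 (O): bond orders sum to 2 → 0 H
  atom 13 (O): bond orders sum to 1 → 1 H
  atom 18 (O): bond orders sum to 2 → 0 H
Lipinski HBD = 4.
Acceptors: N atoms = 1, O atoms = 5 → HBA = 6.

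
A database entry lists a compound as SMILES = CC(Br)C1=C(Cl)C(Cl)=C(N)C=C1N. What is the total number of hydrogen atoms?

Walk through each heavy atom and fill implicit hydrogens from standard valence (C 4, N 3, O 2, S 2, halogen 1):
  atom 1: C, bond orders sum to 1 (valence 4) → 3 H
  atom 2: C, bond orders sum to 3 (valence 4) → 1 H
  atom 3: Br (halogen, monovalent) → 0 H
  atom 4: C, bond orders sum to 4 (valence 4) → 0 H
  atom 5: C, bond orders sum to 4 (valence 4) → 0 H
  atom 6: Cl (halogen, monovalent) → 0 H
  atom 7: C, bond orders sum to 4 (valence 4) → 0 H
  atom 8: Cl (halogen, monovalent) → 0 H
  atom 9: C, bond orders sum to 4 (valence 4) → 0 H
  atom 10: N, bond orders sum to 1 (valence 3) → 2 H
  atom 11: C, bond orders sum to 3 (valence 4) → 1 H
  atom 12: C, bond orders sum to 4 (valence 4) → 0 H
  atom 13: N, bond orders sum to 1 (valence 3) → 2 H
Total hydrogens: 9.

9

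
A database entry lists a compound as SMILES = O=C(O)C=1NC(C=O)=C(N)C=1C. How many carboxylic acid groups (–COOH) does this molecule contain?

1

The carboxylic acid motif appears at heavy-atom position 2 in the SMILES.
Other groups present: 1 aldehyde, 1 primary amine.
Carboxylic acid count: 1.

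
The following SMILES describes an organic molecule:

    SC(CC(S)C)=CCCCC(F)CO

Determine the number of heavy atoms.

Every atom symbol written in the SMILES (organic subset) is one heavy atom; implicit H are not written.
Heavy atoms by element → C:10, F:1, O:1, S:2.
Total: 14.

14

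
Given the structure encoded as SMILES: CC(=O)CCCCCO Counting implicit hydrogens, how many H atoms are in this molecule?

Walk through each heavy atom and fill implicit hydrogens from standard valence (C 4, N 3, O 2, S 2, halogen 1):
  atom 1: C, bond orders sum to 1 (valence 4) → 3 H
  atom 2: C, bond orders sum to 4 (valence 4) → 0 H
  atom 3: O, bond orders sum to 2 (valence 2) → 0 H
  atom 4: C, bond orders sum to 2 (valence 4) → 2 H
  atom 5: C, bond orders sum to 2 (valence 4) → 2 H
  atom 6: C, bond orders sum to 2 (valence 4) → 2 H
  atom 7: C, bond orders sum to 2 (valence 4) → 2 H
  atom 8: C, bond orders sum to 2 (valence 4) → 2 H
  atom 9: O, bond orders sum to 1 (valence 2) → 1 H
Total hydrogens: 14.

14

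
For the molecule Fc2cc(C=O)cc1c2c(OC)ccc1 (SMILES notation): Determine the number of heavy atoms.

Every atom symbol written in the SMILES (organic subset) is one heavy atom; implicit H are not written.
Heavy atoms by element → C:12, F:1, O:2.
Total: 15.

15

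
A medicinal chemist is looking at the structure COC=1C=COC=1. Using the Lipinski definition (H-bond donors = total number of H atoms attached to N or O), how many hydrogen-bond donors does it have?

0

Donors: find every N or O and count the H atoms it carries.
  atom 2 (O): bond orders sum to 2 → 0 H
  atom 6 (O): bond orders sum to 2 → 0 H
Lipinski HBD = 0.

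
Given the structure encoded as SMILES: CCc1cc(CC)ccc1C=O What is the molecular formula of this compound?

Walk through each heavy atom and fill implicit hydrogens from standard valence (C 4, N 3, O 2, S 2, halogen 1); for lowercase aromatic atoms, an aromatic c carries 1 H when it has two neighbours and 0 H with three, and aromatic n carries 0 H:
  atom 1: C, bond orders sum to 1 (valence 4) → 3 H
  atom 2: C, bond orders sum to 2 (valence 4) → 2 H
  atom 3: aromatic c, 3 neighbours → 0 H
  atom 4: aromatic c, 2 neighbours → 1 H
  atom 5: aromatic c, 3 neighbours → 0 H
  atom 6: C, bond orders sum to 2 (valence 4) → 2 H
  atom 7: C, bond orders sum to 1 (valence 4) → 3 H
  atom 8: aromatic c, 2 neighbours → 1 H
  atom 9: aromatic c, 2 neighbours → 1 H
  atom 10: aromatic c, 3 neighbours → 0 H
  atom 11: C, bond orders sum to 3 (valence 4) → 1 H
  atom 12: O, bond orders sum to 2 (valence 2) → 0 H
Totals → C:11, H:14, O:1.
In Hill order: C11H14O.

C11H14O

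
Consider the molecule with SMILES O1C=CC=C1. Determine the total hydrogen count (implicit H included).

Walk through each heavy atom and fill implicit hydrogens from standard valence (C 4, N 3, O 2, S 2, halogen 1):
  atom 1: O, bond orders sum to 2 (valence 2) → 0 H
  atom 2: C, bond orders sum to 3 (valence 4) → 1 H
  atom 3: C, bond orders sum to 3 (valence 4) → 1 H
  atom 4: C, bond orders sum to 3 (valence 4) → 1 H
  atom 5: C, bond orders sum to 3 (valence 4) → 1 H
Total hydrogens: 4.

4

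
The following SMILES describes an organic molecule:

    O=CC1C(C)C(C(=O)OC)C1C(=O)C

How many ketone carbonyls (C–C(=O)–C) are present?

The ketone motif appears at heavy-atom position 12 in the SMILES.
Other groups present: 1 aldehyde, 1 ester.
Ketone count: 1.

1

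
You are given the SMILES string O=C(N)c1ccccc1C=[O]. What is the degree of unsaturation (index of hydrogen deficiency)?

Molecular formula: C8H7NO2.
DoU = (2C + 2 + N − H − X) / 2, where X is the halogen count and O/S are ignored.
    = (2·8 + 2 + 1 − 7 − 0) / 2 = 12 / 2 = 6.

6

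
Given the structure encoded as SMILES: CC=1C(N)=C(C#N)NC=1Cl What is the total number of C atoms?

Count every carbon token in the SMILES (each C, including those in ring-closure positions and inside branches).
Carbon count: 6.

6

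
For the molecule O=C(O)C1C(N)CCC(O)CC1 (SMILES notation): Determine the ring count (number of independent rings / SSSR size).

1

In SMILES, each pair of matching ring-closure digits denotes one ring-closing bond; the number of such bonds equals the number of independent rings.
Ring-closure bonds here: 1.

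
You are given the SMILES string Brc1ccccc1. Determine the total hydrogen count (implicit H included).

5

Walk through each heavy atom and fill implicit hydrogens from standard valence (C 4, N 3, O 2, S 2, halogen 1); for lowercase aromatic atoms, an aromatic c carries 1 H when it has two neighbours and 0 H with three, and aromatic n carries 0 H:
  atom 1: Br (halogen, monovalent) → 0 H
  atom 2: aromatic c, 3 neighbours → 0 H
  atom 3: aromatic c, 2 neighbours → 1 H
  atom 4: aromatic c, 2 neighbours → 1 H
  atom 5: aromatic c, 2 neighbours → 1 H
  atom 6: aromatic c, 2 neighbours → 1 H
  atom 7: aromatic c, 2 neighbours → 1 H
Total hydrogens: 5.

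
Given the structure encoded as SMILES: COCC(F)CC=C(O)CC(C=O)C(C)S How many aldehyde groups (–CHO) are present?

1

The aldehyde motif appears at heavy-atom position 12 in the SMILES.
Other groups present: 1 alkene, 1 ether, 1 hydroxyl, 1 thiol.
Aldehyde count: 1.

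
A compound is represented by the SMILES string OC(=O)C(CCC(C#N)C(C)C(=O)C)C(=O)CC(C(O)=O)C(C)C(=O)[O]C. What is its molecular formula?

C18H25NO8

Walk through each heavy atom and fill implicit hydrogens from standard valence (C 4, N 3, O 2, S 2, halogen 1):
  atom 1: O, bond orders sum to 1 (valence 2) → 1 H
  atom 2: C, bond orders sum to 4 (valence 4) → 0 H
  atom 3: O, bond orders sum to 2 (valence 2) → 0 H
  atom 4: C, bond orders sum to 3 (valence 4) → 1 H
  atom 5: C, bond orders sum to 2 (valence 4) → 2 H
  atom 6: C, bond orders sum to 2 (valence 4) → 2 H
  atom 7: C, bond orders sum to 3 (valence 4) → 1 H
  atom 8: C, bond orders sum to 4 (valence 4) → 0 H
  atom 9: N, bond orders sum to 3 (valence 3) → 0 H
  atom 10: C, bond orders sum to 3 (valence 4) → 1 H
  atom 11: C, bond orders sum to 1 (valence 4) → 3 H
  atom 12: C, bond orders sum to 4 (valence 4) → 0 H
  atom 13: O, bond orders sum to 2 (valence 2) → 0 H
  atom 14: C, bond orders sum to 1 (valence 4) → 3 H
  atom 15: C, bond orders sum to 4 (valence 4) → 0 H
  atom 16: O, bond orders sum to 2 (valence 2) → 0 H
  atom 17: C, bond orders sum to 2 (valence 4) → 2 H
  atom 18: C, bond orders sum to 3 (valence 4) → 1 H
  atom 19: C, bond orders sum to 4 (valence 4) → 0 H
  atom 20: O, bond orders sum to 1 (valence 2) → 1 H
  atom 21: O, bond orders sum to 2 (valence 2) → 0 H
  atom 22: C, bond orders sum to 3 (valence 4) → 1 H
  atom 23: C, bond orders sum to 1 (valence 4) → 3 H
  atom 24: C, bond orders sum to 4 (valence 4) → 0 H
  atom 25: O, bond orders sum to 2 (valence 2) → 0 H
  atom 26: O with explicit H count 0
  atom 27: C, bond orders sum to 1 (valence 4) → 3 H
Totals → C:18, H:25, N:1, O:8.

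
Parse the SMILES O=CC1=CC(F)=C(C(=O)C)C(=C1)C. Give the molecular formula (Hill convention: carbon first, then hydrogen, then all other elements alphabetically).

C10H9FO2

Walk through each heavy atom and fill implicit hydrogens from standard valence (C 4, N 3, O 2, S 2, halogen 1):
  atom 1: O, bond orders sum to 2 (valence 2) → 0 H
  atom 2: C, bond orders sum to 3 (valence 4) → 1 H
  atom 3: C, bond orders sum to 4 (valence 4) → 0 H
  atom 4: C, bond orders sum to 3 (valence 4) → 1 H
  atom 5: C, bond orders sum to 4 (valence 4) → 0 H
  atom 6: F (halogen, monovalent) → 0 H
  atom 7: C, bond orders sum to 4 (valence 4) → 0 H
  atom 8: C, bond orders sum to 4 (valence 4) → 0 H
  atom 9: O, bond orders sum to 2 (valence 2) → 0 H
  atom 10: C, bond orders sum to 1 (valence 4) → 3 H
  atom 11: C, bond orders sum to 4 (valence 4) → 0 H
  atom 12: C, bond orders sum to 3 (valence 4) → 1 H
  atom 13: C, bond orders sum to 1 (valence 4) → 3 H
Totals → C:10, H:9, F:1, O:2.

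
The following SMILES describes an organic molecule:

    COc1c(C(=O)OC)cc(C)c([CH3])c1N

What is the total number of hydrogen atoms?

15

Walk through each heavy atom and fill implicit hydrogens from standard valence (C 4, N 3, O 2, S 2, halogen 1); for lowercase aromatic atoms, an aromatic c carries 1 H when it has two neighbours and 0 H with three, and aromatic n carries 0 H:
  atom 1: C, bond orders sum to 1 (valence 4) → 3 H
  atom 2: O, bond orders sum to 2 (valence 2) → 0 H
  atom 3: aromatic c, 3 neighbours → 0 H
  atom 4: aromatic c, 3 neighbours → 0 H
  atom 5: C, bond orders sum to 4 (valence 4) → 0 H
  atom 6: O, bond orders sum to 2 (valence 2) → 0 H
  atom 7: O, bond orders sum to 2 (valence 2) → 0 H
  atom 8: C, bond orders sum to 1 (valence 4) → 3 H
  atom 9: aromatic c, 2 neighbours → 1 H
  atom 10: aromatic c, 3 neighbours → 0 H
  atom 11: C, bond orders sum to 1 (valence 4) → 3 H
  atom 12: aromatic c, 3 neighbours → 0 H
  atom 13: C with explicit H count 3
  atom 14: aromatic c, 3 neighbours → 0 H
  atom 15: N, bond orders sum to 1 (valence 3) → 2 H
Total hydrogens: 15.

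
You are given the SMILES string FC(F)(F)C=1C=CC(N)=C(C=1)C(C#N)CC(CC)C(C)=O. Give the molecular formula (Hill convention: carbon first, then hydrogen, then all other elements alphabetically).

Walk through each heavy atom and fill implicit hydrogens from standard valence (C 4, N 3, O 2, S 2, halogen 1):
  atom 1: F (halogen, monovalent) → 0 H
  atom 2: C, bond orders sum to 4 (valence 4) → 0 H
  atom 3: F (halogen, monovalent) → 0 H
  atom 4: F (halogen, monovalent) → 0 H
  atom 5: C, bond orders sum to 4 (valence 4) → 0 H
  atom 6: C, bond orders sum to 3 (valence 4) → 1 H
  atom 7: C, bond orders sum to 3 (valence 4) → 1 H
  atom 8: C, bond orders sum to 4 (valence 4) → 0 H
  atom 9: N, bond orders sum to 1 (valence 3) → 2 H
  atom 10: C, bond orders sum to 4 (valence 4) → 0 H
  atom 11: C, bond orders sum to 3 (valence 4) → 1 H
  atom 12: C, bond orders sum to 3 (valence 4) → 1 H
  atom 13: C, bond orders sum to 4 (valence 4) → 0 H
  atom 14: N, bond orders sum to 3 (valence 3) → 0 H
  atom 15: C, bond orders sum to 2 (valence 4) → 2 H
  atom 16: C, bond orders sum to 3 (valence 4) → 1 H
  atom 17: C, bond orders sum to 2 (valence 4) → 2 H
  atom 18: C, bond orders sum to 1 (valence 4) → 3 H
  atom 19: C, bond orders sum to 4 (valence 4) → 0 H
  atom 20: C, bond orders sum to 1 (valence 4) → 3 H
  atom 21: O, bond orders sum to 2 (valence 2) → 0 H
Totals → C:15, H:17, F:3, N:2, O:1.

C15H17F3N2O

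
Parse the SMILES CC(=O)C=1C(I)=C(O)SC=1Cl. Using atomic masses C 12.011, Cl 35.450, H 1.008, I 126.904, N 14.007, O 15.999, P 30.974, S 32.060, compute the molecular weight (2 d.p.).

302.51 g/mol

First, the molecular formula is C6H4ClIO2S (counting implicit H from valence).
  C: 6 × 12.011 = 72.066
  Cl: 1 × 35.450 = 35.450
  H: 4 × 1.008 = 4.032
  I: 1 × 126.904 = 126.904
  O: 2 × 15.999 = 31.998
  S: 1 × 32.060 = 32.060
Sum: 6×12.011 + 1×35.450 + 4×1.008 + 1×126.904 + 2×15.999 + 1×32.060 = 302.510 → 302.51 g/mol.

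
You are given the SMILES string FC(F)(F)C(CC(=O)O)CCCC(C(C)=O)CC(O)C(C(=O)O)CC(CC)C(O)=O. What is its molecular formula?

Walk through each heavy atom and fill implicit hydrogens from standard valence (C 4, N 3, O 2, S 2, halogen 1):
  atom 1: F (halogen, monovalent) → 0 H
  atom 2: C, bond orders sum to 4 (valence 4) → 0 H
  atom 3: F (halogen, monovalent) → 0 H
  atom 4: F (halogen, monovalent) → 0 H
  atom 5: C, bond orders sum to 3 (valence 4) → 1 H
  atom 6: C, bond orders sum to 2 (valence 4) → 2 H
  atom 7: C, bond orders sum to 4 (valence 4) → 0 H
  atom 8: O, bond orders sum to 2 (valence 2) → 0 H
  atom 9: O, bond orders sum to 1 (valence 2) → 1 H
  atom 10: C, bond orders sum to 2 (valence 4) → 2 H
  atom 11: C, bond orders sum to 2 (valence 4) → 2 H
  atom 12: C, bond orders sum to 2 (valence 4) → 2 H
  atom 13: C, bond orders sum to 3 (valence 4) → 1 H
  atom 14: C, bond orders sum to 4 (valence 4) → 0 H
  atom 15: C, bond orders sum to 1 (valence 4) → 3 H
  atom 16: O, bond orders sum to 2 (valence 2) → 0 H
  atom 17: C, bond orders sum to 2 (valence 4) → 2 H
  atom 18: C, bond orders sum to 3 (valence 4) → 1 H
  atom 19: O, bond orders sum to 1 (valence 2) → 1 H
  atom 20: C, bond orders sum to 3 (valence 4) → 1 H
  atom 21: C, bond orders sum to 4 (valence 4) → 0 H
  atom 22: O, bond orders sum to 2 (valence 2) → 0 H
  atom 23: O, bond orders sum to 1 (valence 2) → 1 H
  atom 24: C, bond orders sum to 2 (valence 4) → 2 H
  atom 25: C, bond orders sum to 3 (valence 4) → 1 H
  atom 26: C, bond orders sum to 2 (valence 4) → 2 H
  atom 27: C, bond orders sum to 1 (valence 4) → 3 H
  atom 28: C, bond orders sum to 4 (valence 4) → 0 H
  atom 29: O, bond orders sum to 1 (valence 2) → 1 H
  atom 30: O, bond orders sum to 2 (valence 2) → 0 H
Totals → C:19, H:29, F:3, O:8.

C19H29F3O8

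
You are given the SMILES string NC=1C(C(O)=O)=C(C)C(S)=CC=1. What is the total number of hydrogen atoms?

9

Walk through each heavy atom and fill implicit hydrogens from standard valence (C 4, N 3, O 2, S 2, halogen 1):
  atom 1: N, bond orders sum to 1 (valence 3) → 2 H
  atom 2: C, bond orders sum to 4 (valence 4) → 0 H
  atom 3: C, bond orders sum to 4 (valence 4) → 0 H
  atom 4: C, bond orders sum to 4 (valence 4) → 0 H
  atom 5: O, bond orders sum to 1 (valence 2) → 1 H
  atom 6: O, bond orders sum to 2 (valence 2) → 0 H
  atom 7: C, bond orders sum to 4 (valence 4) → 0 H
  atom 8: C, bond orders sum to 1 (valence 4) → 3 H
  atom 9: C, bond orders sum to 4 (valence 4) → 0 H
  atom 10: S, bond orders sum to 1 (valence 2) → 1 H
  atom 11: C, bond orders sum to 3 (valence 4) → 1 H
  atom 12: C, bond orders sum to 3 (valence 4) → 1 H
Total hydrogens: 9.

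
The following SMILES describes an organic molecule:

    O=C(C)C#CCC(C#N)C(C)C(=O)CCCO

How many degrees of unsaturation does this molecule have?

6

Molecular formula: C13H17NO3.
DoU = (2C + 2 + N − H − X) / 2, where X is the halogen count and O/S are ignored.
    = (2·13 + 2 + 1 − 17 − 0) / 2 = 12 / 2 = 6.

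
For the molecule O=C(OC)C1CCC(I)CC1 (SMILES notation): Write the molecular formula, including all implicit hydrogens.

Walk through each heavy atom and fill implicit hydrogens from standard valence (C 4, N 3, O 2, S 2, halogen 1):
  atom 1: O, bond orders sum to 2 (valence 2) → 0 H
  atom 2: C, bond orders sum to 4 (valence 4) → 0 H
  atom 3: O, bond orders sum to 2 (valence 2) → 0 H
  atom 4: C, bond orders sum to 1 (valence 4) → 3 H
  atom 5: C, bond orders sum to 3 (valence 4) → 1 H
  atom 6: C, bond orders sum to 2 (valence 4) → 2 H
  atom 7: C, bond orders sum to 2 (valence 4) → 2 H
  atom 8: C, bond orders sum to 3 (valence 4) → 1 H
  atom 9: I (halogen, monovalent) → 0 H
  atom 10: C, bond orders sum to 2 (valence 4) → 2 H
  atom 11: C, bond orders sum to 2 (valence 4) → 2 H
Totals → C:8, H:13, I:1, O:2.

C8H13IO2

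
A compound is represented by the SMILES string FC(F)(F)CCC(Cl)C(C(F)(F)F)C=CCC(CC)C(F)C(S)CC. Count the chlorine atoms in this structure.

1

Scan the SMILES for Cl atoms (remember two-letter symbols like Cl and Br are single atoms).
Chlorine count: 1.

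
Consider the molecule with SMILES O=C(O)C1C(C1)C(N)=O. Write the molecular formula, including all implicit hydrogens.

Walk through each heavy atom and fill implicit hydrogens from standard valence (C 4, N 3, O 2, S 2, halogen 1):
  atom 1: O, bond orders sum to 2 (valence 2) → 0 H
  atom 2: C, bond orders sum to 4 (valence 4) → 0 H
  atom 3: O, bond orders sum to 1 (valence 2) → 1 H
  atom 4: C, bond orders sum to 3 (valence 4) → 1 H
  atom 5: C, bond orders sum to 3 (valence 4) → 1 H
  atom 6: C, bond orders sum to 2 (valence 4) → 2 H
  atom 7: C, bond orders sum to 4 (valence 4) → 0 H
  atom 8: N, bond orders sum to 1 (valence 3) → 2 H
  atom 9: O, bond orders sum to 2 (valence 2) → 0 H
Totals → C:5, H:7, N:1, O:3.
In Hill order: C5H7NO3.

C5H7NO3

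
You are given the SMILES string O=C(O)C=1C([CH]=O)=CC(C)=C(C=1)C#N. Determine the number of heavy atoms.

Every atom symbol written in the SMILES (organic subset) is one heavy atom; implicit H are not written.
Heavy atoms by element → C:10, N:1, O:3.
Total: 14.

14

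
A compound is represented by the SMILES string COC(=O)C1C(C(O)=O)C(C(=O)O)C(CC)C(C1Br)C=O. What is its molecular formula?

C13H17BrO7

Walk through each heavy atom and fill implicit hydrogens from standard valence (C 4, N 3, O 2, S 2, halogen 1):
  atom 1: C, bond orders sum to 1 (valence 4) → 3 H
  atom 2: O, bond orders sum to 2 (valence 2) → 0 H
  atom 3: C, bond orders sum to 4 (valence 4) → 0 H
  atom 4: O, bond orders sum to 2 (valence 2) → 0 H
  atom 5: C, bond orders sum to 3 (valence 4) → 1 H
  atom 6: C, bond orders sum to 3 (valence 4) → 1 H
  atom 7: C, bond orders sum to 4 (valence 4) → 0 H
  atom 8: O, bond orders sum to 1 (valence 2) → 1 H
  atom 9: O, bond orders sum to 2 (valence 2) → 0 H
  atom 10: C, bond orders sum to 3 (valence 4) → 1 H
  atom 11: C, bond orders sum to 4 (valence 4) → 0 H
  atom 12: O, bond orders sum to 2 (valence 2) → 0 H
  atom 13: O, bond orders sum to 1 (valence 2) → 1 H
  atom 14: C, bond orders sum to 3 (valence 4) → 1 H
  atom 15: C, bond orders sum to 2 (valence 4) → 2 H
  atom 16: C, bond orders sum to 1 (valence 4) → 3 H
  atom 17: C, bond orders sum to 3 (valence 4) → 1 H
  atom 18: C, bond orders sum to 3 (valence 4) → 1 H
  atom 19: Br (halogen, monovalent) → 0 H
  atom 20: C, bond orders sum to 3 (valence 4) → 1 H
  atom 21: O, bond orders sum to 2 (valence 2) → 0 H
Totals → C:13, H:17, Br:1, O:7.
In Hill order: C13H17BrO7.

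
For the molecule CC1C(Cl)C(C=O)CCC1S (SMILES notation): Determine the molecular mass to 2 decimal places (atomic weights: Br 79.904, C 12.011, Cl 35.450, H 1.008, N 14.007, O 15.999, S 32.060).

First, the molecular formula is C8H13ClOS (counting implicit H from valence).
  C: 8 × 12.011 = 96.088
  Cl: 1 × 35.450 = 35.450
  H: 13 × 1.008 = 13.104
  O: 1 × 15.999 = 15.999
  S: 1 × 32.060 = 32.060
Sum: 8×12.011 + 1×35.450 + 13×1.008 + 1×15.999 + 1×32.060 = 192.701 → 192.70 g/mol.

192.70 g/mol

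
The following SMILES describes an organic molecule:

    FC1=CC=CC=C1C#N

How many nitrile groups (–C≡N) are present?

1

The nitrile motif appears at heavy-atom position 8 in the SMILES.
Nitrile count: 1.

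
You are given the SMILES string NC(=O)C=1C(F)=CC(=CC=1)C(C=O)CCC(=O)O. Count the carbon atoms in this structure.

Count every carbon token in the SMILES (each C, including those in ring-closure positions and inside branches).
Carbon count: 12.

12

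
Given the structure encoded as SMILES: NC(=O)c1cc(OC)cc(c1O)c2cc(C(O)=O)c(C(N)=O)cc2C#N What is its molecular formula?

Walk through each heavy atom and fill implicit hydrogens from standard valence (C 4, N 3, O 2, S 2, halogen 1); for lowercase aromatic atoms, an aromatic c carries 1 H when it has two neighbours and 0 H with three, and aromatic n carries 0 H:
  atom 1: N, bond orders sum to 1 (valence 3) → 2 H
  atom 2: C, bond orders sum to 4 (valence 4) → 0 H
  atom 3: O, bond orders sum to 2 (valence 2) → 0 H
  atom 4: aromatic c, 3 neighbours → 0 H
  atom 5: aromatic c, 2 neighbours → 1 H
  atom 6: aromatic c, 3 neighbours → 0 H
  atom 7: O, bond orders sum to 2 (valence 2) → 0 H
  atom 8: C, bond orders sum to 1 (valence 4) → 3 H
  atom 9: aromatic c, 2 neighbours → 1 H
  atom 10: aromatic c, 3 neighbours → 0 H
  atom 11: aromatic c, 3 neighbours → 0 H
  atom 12: O, bond orders sum to 1 (valence 2) → 1 H
  atom 13: aromatic c, 3 neighbours → 0 H
  atom 14: aromatic c, 2 neighbours → 1 H
  atom 15: aromatic c, 3 neighbours → 0 H
  atom 16: C, bond orders sum to 4 (valence 4) → 0 H
  atom 17: O, bond orders sum to 1 (valence 2) → 1 H
  atom 18: O, bond orders sum to 2 (valence 2) → 0 H
  atom 19: aromatic c, 3 neighbours → 0 H
  atom 20: C, bond orders sum to 4 (valence 4) → 0 H
  atom 21: N, bond orders sum to 1 (valence 3) → 2 H
  atom 22: O, bond orders sum to 2 (valence 2) → 0 H
  atom 23: aromatic c, 2 neighbours → 1 H
  atom 24: aromatic c, 3 neighbours → 0 H
  atom 25: C, bond orders sum to 4 (valence 4) → 0 H
  atom 26: N, bond orders sum to 3 (valence 3) → 0 H
Totals → C:17, H:13, N:3, O:6.

C17H13N3O6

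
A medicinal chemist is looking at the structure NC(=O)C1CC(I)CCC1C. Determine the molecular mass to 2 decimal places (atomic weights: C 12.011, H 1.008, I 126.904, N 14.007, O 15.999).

267.11 g/mol

First, the molecular formula is C8H14INO (counting implicit H from valence).
  C: 8 × 12.011 = 96.088
  H: 14 × 1.008 = 14.112
  I: 1 × 126.904 = 126.904
  N: 1 × 14.007 = 14.007
  O: 1 × 15.999 = 15.999
Sum: 8×12.011 + 14×1.008 + 1×126.904 + 1×14.007 + 1×15.999 = 267.110 → 267.11 g/mol.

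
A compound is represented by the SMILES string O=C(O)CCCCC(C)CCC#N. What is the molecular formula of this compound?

Walk through each heavy atom and fill implicit hydrogens from standard valence (C 4, N 3, O 2, S 2, halogen 1):
  atom 1: O, bond orders sum to 2 (valence 2) → 0 H
  atom 2: C, bond orders sum to 4 (valence 4) → 0 H
  atom 3: O, bond orders sum to 1 (valence 2) → 1 H
  atom 4: C, bond orders sum to 2 (valence 4) → 2 H
  atom 5: C, bond orders sum to 2 (valence 4) → 2 H
  atom 6: C, bond orders sum to 2 (valence 4) → 2 H
  atom 7: C, bond orders sum to 2 (valence 4) → 2 H
  atom 8: C, bond orders sum to 3 (valence 4) → 1 H
  atom 9: C, bond orders sum to 1 (valence 4) → 3 H
  atom 10: C, bond orders sum to 2 (valence 4) → 2 H
  atom 11: C, bond orders sum to 2 (valence 4) → 2 H
  atom 12: C, bond orders sum to 4 (valence 4) → 0 H
  atom 13: N, bond orders sum to 3 (valence 3) → 0 H
Totals → C:10, H:17, N:1, O:2.

C10H17NO2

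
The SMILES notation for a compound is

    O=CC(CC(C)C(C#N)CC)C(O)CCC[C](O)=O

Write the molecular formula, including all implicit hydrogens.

Walk through each heavy atom and fill implicit hydrogens from standard valence (C 4, N 3, O 2, S 2, halogen 1):
  atom 1: O, bond orders sum to 2 (valence 2) → 0 H
  atom 2: C, bond orders sum to 3 (valence 4) → 1 H
  atom 3: C, bond orders sum to 3 (valence 4) → 1 H
  atom 4: C, bond orders sum to 2 (valence 4) → 2 H
  atom 5: C, bond orders sum to 3 (valence 4) → 1 H
  atom 6: C, bond orders sum to 1 (valence 4) → 3 H
  atom 7: C, bond orders sum to 3 (valence 4) → 1 H
  atom 8: C, bond orders sum to 4 (valence 4) → 0 H
  atom 9: N, bond orders sum to 3 (valence 3) → 0 H
  atom 10: C, bond orders sum to 2 (valence 4) → 2 H
  atom 11: C, bond orders sum to 1 (valence 4) → 3 H
  atom 12: C, bond orders sum to 3 (valence 4) → 1 H
  atom 13: O, bond orders sum to 1 (valence 2) → 1 H
  atom 14: C, bond orders sum to 2 (valence 4) → 2 H
  atom 15: C, bond orders sum to 2 (valence 4) → 2 H
  atom 16: C, bond orders sum to 2 (valence 4) → 2 H
  atom 17: C with explicit H count 0
  atom 18: O, bond orders sum to 1 (valence 2) → 1 H
  atom 19: O, bond orders sum to 2 (valence 2) → 0 H
Totals → C:14, H:23, N:1, O:4.

C14H23NO4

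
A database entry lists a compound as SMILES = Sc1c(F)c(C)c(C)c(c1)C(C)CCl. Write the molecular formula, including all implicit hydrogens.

Walk through each heavy atom and fill implicit hydrogens from standard valence (C 4, N 3, O 2, S 2, halogen 1); for lowercase aromatic atoms, an aromatic c carries 1 H when it has two neighbours and 0 H with three, and aromatic n carries 0 H:
  atom 1: S, bond orders sum to 1 (valence 2) → 1 H
  atom 2: aromatic c, 3 neighbours → 0 H
  atom 3: aromatic c, 3 neighbours → 0 H
  atom 4: F (halogen, monovalent) → 0 H
  atom 5: aromatic c, 3 neighbours → 0 H
  atom 6: C, bond orders sum to 1 (valence 4) → 3 H
  atom 7: aromatic c, 3 neighbours → 0 H
  atom 8: C, bond orders sum to 1 (valence 4) → 3 H
  atom 9: aromatic c, 3 neighbours → 0 H
  atom 10: aromatic c, 2 neighbours → 1 H
  atom 11: C, bond orders sum to 3 (valence 4) → 1 H
  atom 12: C, bond orders sum to 1 (valence 4) → 3 H
  atom 13: C, bond orders sum to 2 (valence 4) → 2 H
  atom 14: Cl (halogen, monovalent) → 0 H
Totals → C:11, H:14, Cl:1, F:1, S:1.

C11H14ClFS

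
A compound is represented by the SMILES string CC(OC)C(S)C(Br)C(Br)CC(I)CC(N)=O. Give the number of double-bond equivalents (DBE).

Molecular formula: C10H18Br2INO2S.
DoU = (2C + 2 + N − H − X) / 2, where X is the halogen count and O/S are ignored.
    = (2·10 + 2 + 1 − 18 − 3) / 2 = 2 / 2 = 1.

1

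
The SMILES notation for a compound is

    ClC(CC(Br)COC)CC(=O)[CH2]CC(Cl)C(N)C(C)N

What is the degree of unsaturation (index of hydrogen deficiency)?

Molecular formula: C13H25BrCl2N2O2.
DoU = (2C + 2 + N − H − X) / 2, where X is the halogen count and O/S are ignored.
    = (2·13 + 2 + 2 − 25 − 3) / 2 = 2 / 2 = 1.

1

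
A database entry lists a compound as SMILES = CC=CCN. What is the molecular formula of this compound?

C4H9N

Walk through each heavy atom and fill implicit hydrogens from standard valence (C 4, N 3, O 2, S 2, halogen 1):
  atom 1: C, bond orders sum to 1 (valence 4) → 3 H
  atom 2: C, bond orders sum to 3 (valence 4) → 1 H
  atom 3: C, bond orders sum to 3 (valence 4) → 1 H
  atom 4: C, bond orders sum to 2 (valence 4) → 2 H
  atom 5: N, bond orders sum to 1 (valence 3) → 2 H
Totals → C:4, H:9, N:1.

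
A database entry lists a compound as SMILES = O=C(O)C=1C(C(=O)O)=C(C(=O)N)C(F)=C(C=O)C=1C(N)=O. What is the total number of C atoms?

Count every carbon token in the SMILES (each C, including those in ring-closure positions and inside branches).
Carbon count: 11.

11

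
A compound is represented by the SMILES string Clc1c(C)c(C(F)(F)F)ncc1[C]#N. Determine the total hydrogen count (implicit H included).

4

Walk through each heavy atom and fill implicit hydrogens from standard valence (C 4, N 3, O 2, S 2, halogen 1); for lowercase aromatic atoms, an aromatic c carries 1 H when it has two neighbours and 0 H with three, and aromatic n carries 0 H:
  atom 1: Cl (halogen, monovalent) → 0 H
  atom 2: aromatic c, 3 neighbours → 0 H
  atom 3: aromatic c, 3 neighbours → 0 H
  atom 4: C, bond orders sum to 1 (valence 4) → 3 H
  atom 5: aromatic c, 3 neighbours → 0 H
  atom 6: C, bond orders sum to 4 (valence 4) → 0 H
  atom 7: F (halogen, monovalent) → 0 H
  atom 8: F (halogen, monovalent) → 0 H
  atom 9: F (halogen, monovalent) → 0 H
  atom 10: aromatic n, 2 neighbours → 0 H
  atom 11: aromatic c, 2 neighbours → 1 H
  atom 12: aromatic c, 3 neighbours → 0 H
  atom 13: C with explicit H count 0
  atom 14: N, bond orders sum to 3 (valence 3) → 0 H
Total hydrogens: 4.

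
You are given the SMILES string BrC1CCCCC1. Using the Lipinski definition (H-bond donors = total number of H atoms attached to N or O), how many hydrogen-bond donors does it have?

Donors: find every N or O and count the H atoms it carries.
  (no N or O atoms present)
Lipinski HBD = 0.

0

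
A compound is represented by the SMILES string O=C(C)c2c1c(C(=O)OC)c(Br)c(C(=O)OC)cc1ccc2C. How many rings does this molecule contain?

In SMILES, each pair of matching ring-closure digits denotes one ring-closing bond; the number of such bonds equals the number of independent rings.
Ring-closure bonds here: 2.

2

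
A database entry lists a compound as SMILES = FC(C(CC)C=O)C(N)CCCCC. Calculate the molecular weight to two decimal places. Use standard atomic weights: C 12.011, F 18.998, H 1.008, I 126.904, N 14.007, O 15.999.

203.30 g/mol

First, the molecular formula is C11H22FNO (counting implicit H from valence).
  C: 11 × 12.011 = 132.121
  F: 1 × 18.998 = 18.998
  H: 22 × 1.008 = 22.176
  N: 1 × 14.007 = 14.007
  O: 1 × 15.999 = 15.999
Sum: 11×12.011 + 1×18.998 + 22×1.008 + 1×14.007 + 1×15.999 = 203.301 → 203.30 g/mol.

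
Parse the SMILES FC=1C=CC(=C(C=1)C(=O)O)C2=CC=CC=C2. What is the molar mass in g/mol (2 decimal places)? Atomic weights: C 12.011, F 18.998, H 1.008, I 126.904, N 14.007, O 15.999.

First, the molecular formula is C13H9FO2 (counting implicit H from valence).
  C: 13 × 12.011 = 156.143
  F: 1 × 18.998 = 18.998
  H: 9 × 1.008 = 9.072
  O: 2 × 15.999 = 31.998
Sum: 13×12.011 + 1×18.998 + 9×1.008 + 2×15.999 = 216.211 → 216.21 g/mol.

216.21 g/mol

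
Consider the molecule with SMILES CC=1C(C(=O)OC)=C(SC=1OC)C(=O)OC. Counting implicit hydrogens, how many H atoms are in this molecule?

12

Walk through each heavy atom and fill implicit hydrogens from standard valence (C 4, N 3, O 2, S 2, halogen 1):
  atom 1: C, bond orders sum to 1 (valence 4) → 3 H
  atom 2: C, bond orders sum to 4 (valence 4) → 0 H
  atom 3: C, bond orders sum to 4 (valence 4) → 0 H
  atom 4: C, bond orders sum to 4 (valence 4) → 0 H
  atom 5: O, bond orders sum to 2 (valence 2) → 0 H
  atom 6: O, bond orders sum to 2 (valence 2) → 0 H
  atom 7: C, bond orders sum to 1 (valence 4) → 3 H
  atom 8: C, bond orders sum to 4 (valence 4) → 0 H
  atom 9: S, bond orders sum to 2 (valence 2) → 0 H
  atom 10: C, bond orders sum to 4 (valence 4) → 0 H
  atom 11: O, bond orders sum to 2 (valence 2) → 0 H
  atom 12: C, bond orders sum to 1 (valence 4) → 3 H
  atom 13: C, bond orders sum to 4 (valence 4) → 0 H
  atom 14: O, bond orders sum to 2 (valence 2) → 0 H
  atom 15: O, bond orders sum to 2 (valence 2) → 0 H
  atom 16: C, bond orders sum to 1 (valence 4) → 3 H
Total hydrogens: 12.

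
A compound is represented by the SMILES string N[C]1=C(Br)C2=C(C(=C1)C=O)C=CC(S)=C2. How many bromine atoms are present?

Scan the SMILES for Br atoms (remember two-letter symbols like Cl and Br are single atoms).
Bromine count: 1.

1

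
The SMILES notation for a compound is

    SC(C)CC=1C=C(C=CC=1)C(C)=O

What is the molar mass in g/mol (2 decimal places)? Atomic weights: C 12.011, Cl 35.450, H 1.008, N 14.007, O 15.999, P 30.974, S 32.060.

194.29 g/mol

First, the molecular formula is C11H14OS (counting implicit H from valence).
  C: 11 × 12.011 = 132.121
  H: 14 × 1.008 = 14.112
  O: 1 × 15.999 = 15.999
  S: 1 × 32.060 = 32.060
Sum: 11×12.011 + 14×1.008 + 1×15.999 + 1×32.060 = 194.292 → 194.29 g/mol.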